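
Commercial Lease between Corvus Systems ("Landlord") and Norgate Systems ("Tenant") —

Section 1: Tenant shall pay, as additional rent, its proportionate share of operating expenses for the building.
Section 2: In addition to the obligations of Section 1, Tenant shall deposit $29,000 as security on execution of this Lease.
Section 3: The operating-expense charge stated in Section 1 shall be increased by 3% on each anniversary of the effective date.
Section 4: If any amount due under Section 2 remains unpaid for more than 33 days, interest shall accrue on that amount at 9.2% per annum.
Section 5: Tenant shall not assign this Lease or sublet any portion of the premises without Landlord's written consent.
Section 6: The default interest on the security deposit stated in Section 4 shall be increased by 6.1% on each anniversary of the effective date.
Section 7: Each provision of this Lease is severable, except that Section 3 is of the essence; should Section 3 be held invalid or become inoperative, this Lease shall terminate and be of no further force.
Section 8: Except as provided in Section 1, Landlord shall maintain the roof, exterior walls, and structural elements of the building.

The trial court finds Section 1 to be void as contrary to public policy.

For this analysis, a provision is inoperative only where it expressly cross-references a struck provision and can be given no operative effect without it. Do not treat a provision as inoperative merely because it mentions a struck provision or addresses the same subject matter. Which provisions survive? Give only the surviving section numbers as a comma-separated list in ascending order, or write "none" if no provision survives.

none

Section 1 is struck. The whole of Section 3 is the escalation of the operating-expense charge, defined by reference to Section 1, so Section 3 cannot stand once Section 1 is removed. Section 7 makes Section 3 an essential term, and Section 3 has been rendered inoperative by the cascade; under Section 7, the entire Lease is therefore void. No provision of the Lease survives.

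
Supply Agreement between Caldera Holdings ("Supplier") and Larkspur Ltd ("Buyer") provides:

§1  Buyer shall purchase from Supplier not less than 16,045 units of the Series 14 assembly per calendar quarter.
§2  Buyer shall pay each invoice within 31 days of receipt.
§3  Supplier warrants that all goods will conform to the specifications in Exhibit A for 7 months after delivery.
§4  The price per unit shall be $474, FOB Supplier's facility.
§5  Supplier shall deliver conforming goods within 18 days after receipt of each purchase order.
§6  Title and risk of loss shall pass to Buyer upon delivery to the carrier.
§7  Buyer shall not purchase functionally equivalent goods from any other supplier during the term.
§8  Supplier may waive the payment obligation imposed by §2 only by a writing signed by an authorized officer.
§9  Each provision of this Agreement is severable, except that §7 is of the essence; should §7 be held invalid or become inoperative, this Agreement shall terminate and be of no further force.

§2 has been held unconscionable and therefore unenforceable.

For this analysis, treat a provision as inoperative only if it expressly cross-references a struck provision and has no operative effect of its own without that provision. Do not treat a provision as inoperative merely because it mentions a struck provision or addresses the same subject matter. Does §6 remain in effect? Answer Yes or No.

Yes

§2 is struck. The only function of §8 is the waiver condition for §2, so it cannot stand once §2 is removed. §9 makes §7 an essential term, but §7 is unaffected, so the severability proviso in §9 preserves the remaining provisions. §1, §3, §4, §5, §6, §7, and §9 remain in effect. §6 is among the surviving provisions, so the answer is yes.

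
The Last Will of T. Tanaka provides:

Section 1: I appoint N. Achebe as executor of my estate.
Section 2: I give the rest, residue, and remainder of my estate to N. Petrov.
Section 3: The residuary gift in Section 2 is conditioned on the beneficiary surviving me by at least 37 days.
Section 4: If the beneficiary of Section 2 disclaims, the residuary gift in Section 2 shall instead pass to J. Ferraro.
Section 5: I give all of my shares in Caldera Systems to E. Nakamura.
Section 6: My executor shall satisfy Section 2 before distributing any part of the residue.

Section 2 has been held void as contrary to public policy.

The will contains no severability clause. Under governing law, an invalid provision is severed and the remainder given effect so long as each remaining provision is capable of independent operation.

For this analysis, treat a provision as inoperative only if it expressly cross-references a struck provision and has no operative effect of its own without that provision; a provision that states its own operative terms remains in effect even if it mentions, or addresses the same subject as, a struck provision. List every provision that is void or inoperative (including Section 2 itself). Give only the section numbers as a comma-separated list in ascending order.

Section 2 is struck. Section 3 has no operative effect of its own apart from Section 2 and is therefore inoperative. Section 4 has no operative effect of its own apart from Section 2 and is therefore inoperative. The only function of Section 6 is the priority direction for Section 2, so it cannot stand once Section 2 is removed. With no severability clause, the stated default rule severs what cannot stand and enforces each remaining provision that can operate on its own. That leaves Section 1 and Section 5 in effect.

2, 3, 4, 6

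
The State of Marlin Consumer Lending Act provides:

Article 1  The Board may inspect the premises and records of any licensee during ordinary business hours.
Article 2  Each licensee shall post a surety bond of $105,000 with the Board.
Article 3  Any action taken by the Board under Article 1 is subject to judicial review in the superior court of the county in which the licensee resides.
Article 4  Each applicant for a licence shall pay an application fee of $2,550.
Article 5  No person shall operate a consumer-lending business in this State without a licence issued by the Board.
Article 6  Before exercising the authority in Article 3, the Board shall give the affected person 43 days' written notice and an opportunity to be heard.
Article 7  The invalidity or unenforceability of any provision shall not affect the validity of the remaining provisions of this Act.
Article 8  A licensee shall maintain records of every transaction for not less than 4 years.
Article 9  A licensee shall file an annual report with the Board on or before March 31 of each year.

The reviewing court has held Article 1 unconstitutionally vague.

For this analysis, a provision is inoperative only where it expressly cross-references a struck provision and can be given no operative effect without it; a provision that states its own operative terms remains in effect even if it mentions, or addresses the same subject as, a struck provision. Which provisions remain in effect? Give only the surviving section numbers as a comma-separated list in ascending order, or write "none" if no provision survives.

Article 1 is struck. The only function of Article 3 is the judicial-review right for Article 1, so it cannot stand once Article 1 is removed. The only function of Article 6 is the notice-and-hearing requirement for Article 3, so it cannot stand once Article 3 is removed. Under the severability clause in Article 7, the remaining provisions continue in force. That leaves Article 2, Article 4, Article 5, Article 7, Article 8, and Article 9 in effect.

2, 4, 5, 7, 8, 9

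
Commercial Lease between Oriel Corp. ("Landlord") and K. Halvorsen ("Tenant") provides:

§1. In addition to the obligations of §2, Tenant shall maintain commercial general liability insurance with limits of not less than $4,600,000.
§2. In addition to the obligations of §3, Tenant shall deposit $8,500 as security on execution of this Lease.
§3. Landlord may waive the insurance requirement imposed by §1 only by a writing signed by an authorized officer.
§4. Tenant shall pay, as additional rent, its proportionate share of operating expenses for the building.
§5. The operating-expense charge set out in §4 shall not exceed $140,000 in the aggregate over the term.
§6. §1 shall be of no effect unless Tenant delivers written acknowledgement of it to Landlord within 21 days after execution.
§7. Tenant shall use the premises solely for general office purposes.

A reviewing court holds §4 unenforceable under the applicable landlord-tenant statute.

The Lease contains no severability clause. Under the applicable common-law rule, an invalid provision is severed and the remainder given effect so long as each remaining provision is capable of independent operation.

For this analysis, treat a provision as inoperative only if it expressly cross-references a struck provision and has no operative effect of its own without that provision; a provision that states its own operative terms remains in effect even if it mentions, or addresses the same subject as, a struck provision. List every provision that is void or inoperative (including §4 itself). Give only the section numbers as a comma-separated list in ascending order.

4, 5

§4 is struck. §5 has no operative effect of its own apart from §4 and is therefore inoperative. With no severability clause, the stated default rule severs what cannot stand and enforces each remaining provision that can operate on its own. The provisions still in force are §1, §2, §3, §6, and §7.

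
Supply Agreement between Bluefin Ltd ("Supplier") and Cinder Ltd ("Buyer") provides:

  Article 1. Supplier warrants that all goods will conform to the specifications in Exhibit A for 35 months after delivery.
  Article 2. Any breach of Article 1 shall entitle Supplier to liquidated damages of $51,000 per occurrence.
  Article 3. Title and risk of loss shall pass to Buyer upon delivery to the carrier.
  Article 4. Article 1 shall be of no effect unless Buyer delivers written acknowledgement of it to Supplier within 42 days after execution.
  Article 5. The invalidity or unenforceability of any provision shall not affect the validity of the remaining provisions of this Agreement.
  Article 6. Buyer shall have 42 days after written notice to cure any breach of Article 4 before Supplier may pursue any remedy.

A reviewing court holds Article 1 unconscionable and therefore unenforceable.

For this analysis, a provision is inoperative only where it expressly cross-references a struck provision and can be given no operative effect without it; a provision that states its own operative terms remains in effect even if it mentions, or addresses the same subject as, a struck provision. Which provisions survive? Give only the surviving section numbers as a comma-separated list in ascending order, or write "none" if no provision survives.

Article 1 is struck. Article 2 has no operative effect of its own apart from Article 1 and is therefore inoperative. The only function of Article 4 is the acknowledgement condition for Article 1, so it cannot stand once Article 1 is removed. The only function of Article 6 is the cure period for breach of Article 4, so it cannot stand once Article 4 is removed. Under the severability clause in Article 5, the remaining provisions continue in force. The provisions still in force are Article 3 and Article 5.

3, 5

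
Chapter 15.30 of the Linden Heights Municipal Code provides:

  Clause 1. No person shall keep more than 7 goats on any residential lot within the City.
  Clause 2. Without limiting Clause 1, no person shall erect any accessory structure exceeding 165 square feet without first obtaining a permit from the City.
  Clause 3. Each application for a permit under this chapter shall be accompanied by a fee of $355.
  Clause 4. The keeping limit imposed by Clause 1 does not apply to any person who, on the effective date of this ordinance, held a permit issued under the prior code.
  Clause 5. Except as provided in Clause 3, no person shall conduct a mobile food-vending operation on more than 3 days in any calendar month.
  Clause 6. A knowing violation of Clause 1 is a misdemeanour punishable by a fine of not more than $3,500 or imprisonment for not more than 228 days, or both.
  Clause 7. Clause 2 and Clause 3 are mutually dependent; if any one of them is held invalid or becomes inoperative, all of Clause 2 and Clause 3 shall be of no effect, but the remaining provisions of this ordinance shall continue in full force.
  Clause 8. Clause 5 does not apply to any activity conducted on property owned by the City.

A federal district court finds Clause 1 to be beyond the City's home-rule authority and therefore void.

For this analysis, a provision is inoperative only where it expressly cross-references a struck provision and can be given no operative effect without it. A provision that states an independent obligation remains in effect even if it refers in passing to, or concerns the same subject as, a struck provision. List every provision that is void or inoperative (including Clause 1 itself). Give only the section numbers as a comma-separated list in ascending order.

1, 4, 6

Clause 1 is struck. Clause 4 operates only by reference to Clause 1, so it falls with Clause 1. Clause 6 merely fixes the criminal penalty for violating Clause 1; with Clause 1 gone it has nothing to operate on and falls away. Clause 2 mentions Clause 1 but its own obligation stands independently of Clause 1, so Clause 2 is not affected. Clause 7 ties Clause 2 and Clause 3 together, but none of those is affected here; the remaining provisions continue in force under Clause 7. The provisions still in force are Clause 2, Clause 3, Clause 5, Clause 7, and Clause 8.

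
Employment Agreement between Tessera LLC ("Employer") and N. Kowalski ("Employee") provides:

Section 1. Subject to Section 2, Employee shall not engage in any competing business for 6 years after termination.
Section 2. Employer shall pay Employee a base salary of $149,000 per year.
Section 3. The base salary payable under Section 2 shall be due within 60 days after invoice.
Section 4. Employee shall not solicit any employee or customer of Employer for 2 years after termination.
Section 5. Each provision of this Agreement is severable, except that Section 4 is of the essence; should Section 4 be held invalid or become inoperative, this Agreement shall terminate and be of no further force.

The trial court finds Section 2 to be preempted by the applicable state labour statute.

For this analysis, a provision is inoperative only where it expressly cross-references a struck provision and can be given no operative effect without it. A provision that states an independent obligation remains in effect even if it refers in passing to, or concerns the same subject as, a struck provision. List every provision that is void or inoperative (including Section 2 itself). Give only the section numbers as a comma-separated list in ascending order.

2, 3

Section 2 is struck. Section 3 operates only by reference to Section 2, so it falls with Section 2. Although Section 1 refers to Section 2, its operative terms do not depend on Section 2, so it remains in effect. Section 5 makes Section 4 an essential term, but Section 4 is unaffected, so the severability proviso in Section 5 preserves the remaining provisions. Section 1, Section 4, and Section 5 remain in effect.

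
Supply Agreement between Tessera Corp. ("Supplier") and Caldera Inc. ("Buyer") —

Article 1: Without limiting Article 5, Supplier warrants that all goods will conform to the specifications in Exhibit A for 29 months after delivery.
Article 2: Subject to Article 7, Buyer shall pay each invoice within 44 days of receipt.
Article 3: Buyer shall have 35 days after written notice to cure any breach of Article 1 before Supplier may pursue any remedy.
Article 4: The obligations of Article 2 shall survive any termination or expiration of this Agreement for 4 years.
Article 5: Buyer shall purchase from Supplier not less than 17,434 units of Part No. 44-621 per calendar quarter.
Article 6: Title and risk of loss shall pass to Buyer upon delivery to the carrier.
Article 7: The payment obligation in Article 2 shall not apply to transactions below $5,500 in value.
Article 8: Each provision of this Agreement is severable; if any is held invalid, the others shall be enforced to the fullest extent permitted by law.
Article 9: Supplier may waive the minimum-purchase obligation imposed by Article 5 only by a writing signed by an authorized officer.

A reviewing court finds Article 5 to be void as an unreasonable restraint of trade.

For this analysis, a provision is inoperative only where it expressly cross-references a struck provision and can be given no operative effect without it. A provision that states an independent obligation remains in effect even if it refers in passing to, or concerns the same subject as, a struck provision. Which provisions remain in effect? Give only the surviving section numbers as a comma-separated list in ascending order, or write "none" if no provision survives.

1, 2, 3, 4, 6, 7, 8

Article 5 is struck. Article 9 has no operative effect of its own apart from Article 5 and is therefore inoperative. Although Article 1 refers to Article 5, its operative terms do not depend on Article 5, so it remains in effect. Article 8 is a severability clause and preserves every provision that can still be given independent effect. Article 1, Article 2, Article 3, Article 4, Article 6, Article 7, and Article 8 remain in effect.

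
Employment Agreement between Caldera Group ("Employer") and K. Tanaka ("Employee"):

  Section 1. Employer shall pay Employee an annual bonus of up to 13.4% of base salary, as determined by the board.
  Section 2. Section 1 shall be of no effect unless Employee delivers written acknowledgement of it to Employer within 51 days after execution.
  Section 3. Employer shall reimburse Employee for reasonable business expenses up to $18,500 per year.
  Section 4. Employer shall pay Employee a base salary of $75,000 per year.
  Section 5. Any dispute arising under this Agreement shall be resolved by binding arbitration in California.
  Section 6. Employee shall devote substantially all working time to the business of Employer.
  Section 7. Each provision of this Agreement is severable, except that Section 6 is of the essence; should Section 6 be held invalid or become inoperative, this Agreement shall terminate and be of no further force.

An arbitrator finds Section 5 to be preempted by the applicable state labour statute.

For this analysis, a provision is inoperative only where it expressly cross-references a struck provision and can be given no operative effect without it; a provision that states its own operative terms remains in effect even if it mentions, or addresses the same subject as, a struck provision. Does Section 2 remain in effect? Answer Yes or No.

Section 5 is struck. Nothing else in the Agreement is defined by reference to Section 5. Section 7 makes Section 6 an essential term, but Section 6 is unaffected, so the severability proviso in Section 7 preserves the remaining provisions. That leaves Section 1, Section 2, Section 3, Section 4, Section 6, and Section 7 in effect. Section 2 is among the surviving provisions, so the answer is yes.

Yes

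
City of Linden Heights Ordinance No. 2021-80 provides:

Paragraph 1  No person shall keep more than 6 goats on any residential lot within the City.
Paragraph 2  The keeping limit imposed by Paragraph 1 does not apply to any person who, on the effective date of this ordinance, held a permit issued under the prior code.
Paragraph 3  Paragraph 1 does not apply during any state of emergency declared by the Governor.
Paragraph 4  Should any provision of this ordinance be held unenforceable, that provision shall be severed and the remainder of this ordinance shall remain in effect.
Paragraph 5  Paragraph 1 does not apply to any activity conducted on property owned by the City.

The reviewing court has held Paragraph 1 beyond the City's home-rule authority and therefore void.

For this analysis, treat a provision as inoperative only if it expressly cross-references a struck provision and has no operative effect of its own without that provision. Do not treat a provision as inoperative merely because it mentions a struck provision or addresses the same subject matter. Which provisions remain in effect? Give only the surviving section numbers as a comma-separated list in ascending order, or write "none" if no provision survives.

Paragraph 1 is struck. Paragraph 2 has no operative effect of its own apart from Paragraph 1 and is therefore inoperative. Paragraph 3 operates only by reference to Paragraph 1, so it falls with Paragraph 1. Paragraph 5 merely fixes the public-property exemption from Paragraph 1; with Paragraph 1 gone it has nothing to operate on and falls away. Under the severability clause in Paragraph 4, the remaining provisions continue in force. Only Paragraph 4 remains in effect.

4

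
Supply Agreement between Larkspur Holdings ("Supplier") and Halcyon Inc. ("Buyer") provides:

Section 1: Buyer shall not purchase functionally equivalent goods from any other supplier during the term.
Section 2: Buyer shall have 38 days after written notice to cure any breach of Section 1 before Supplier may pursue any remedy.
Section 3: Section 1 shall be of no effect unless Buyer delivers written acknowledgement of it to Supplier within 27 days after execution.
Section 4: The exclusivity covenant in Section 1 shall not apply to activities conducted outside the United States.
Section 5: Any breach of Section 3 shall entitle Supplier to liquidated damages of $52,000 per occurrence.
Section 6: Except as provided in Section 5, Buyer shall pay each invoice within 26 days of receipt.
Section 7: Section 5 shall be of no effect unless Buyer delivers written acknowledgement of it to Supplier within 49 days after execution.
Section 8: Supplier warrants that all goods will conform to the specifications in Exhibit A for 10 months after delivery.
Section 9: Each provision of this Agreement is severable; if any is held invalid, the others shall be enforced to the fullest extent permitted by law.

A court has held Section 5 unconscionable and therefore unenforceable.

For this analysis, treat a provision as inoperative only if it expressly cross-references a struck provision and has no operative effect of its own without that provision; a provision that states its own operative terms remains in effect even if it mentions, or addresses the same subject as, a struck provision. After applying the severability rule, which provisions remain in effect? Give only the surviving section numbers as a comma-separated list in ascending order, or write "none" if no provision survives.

1, 2, 3, 4, 6, 8, 9

Section 5 is struck. Section 7 operates only by reference to Section 5, so it falls with Section 5. Although Section 6 refers to Section 5, its operative terms do not depend on Section 5, so it remains in effect. Section 9 is a severability clause and preserves every provision that can still be given independent effect. Section 1, Section 2, Section 3, Section 4, Section 6, Section 8, and Section 9 remain in effect.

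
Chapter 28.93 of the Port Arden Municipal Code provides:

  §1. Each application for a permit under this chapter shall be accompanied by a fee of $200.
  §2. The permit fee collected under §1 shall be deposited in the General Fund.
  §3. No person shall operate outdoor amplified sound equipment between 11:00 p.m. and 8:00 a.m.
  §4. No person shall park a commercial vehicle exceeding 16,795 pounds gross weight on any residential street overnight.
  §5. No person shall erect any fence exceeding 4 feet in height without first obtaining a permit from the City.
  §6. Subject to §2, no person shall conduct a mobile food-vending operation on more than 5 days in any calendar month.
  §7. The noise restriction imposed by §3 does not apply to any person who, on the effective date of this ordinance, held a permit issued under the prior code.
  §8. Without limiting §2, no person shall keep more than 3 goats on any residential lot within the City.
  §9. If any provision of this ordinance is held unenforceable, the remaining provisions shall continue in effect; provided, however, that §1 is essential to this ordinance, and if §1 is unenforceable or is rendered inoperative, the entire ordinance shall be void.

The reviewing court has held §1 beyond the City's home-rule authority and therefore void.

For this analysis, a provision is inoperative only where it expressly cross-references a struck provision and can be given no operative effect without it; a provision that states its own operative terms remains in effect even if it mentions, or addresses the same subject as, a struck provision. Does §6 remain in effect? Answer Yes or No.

No

§1 is struck. §2 does nothing except set the disposition of the permit fee by reference to §1; with §1 gone it has no independent effect and is inoperative. §9 makes §1 an essential term, and §1 is the provision held invalid; under §9, the entire ordinance is therefore void. No provision of the ordinance survives. §6 is among the inoperative provisions, so the answer is no.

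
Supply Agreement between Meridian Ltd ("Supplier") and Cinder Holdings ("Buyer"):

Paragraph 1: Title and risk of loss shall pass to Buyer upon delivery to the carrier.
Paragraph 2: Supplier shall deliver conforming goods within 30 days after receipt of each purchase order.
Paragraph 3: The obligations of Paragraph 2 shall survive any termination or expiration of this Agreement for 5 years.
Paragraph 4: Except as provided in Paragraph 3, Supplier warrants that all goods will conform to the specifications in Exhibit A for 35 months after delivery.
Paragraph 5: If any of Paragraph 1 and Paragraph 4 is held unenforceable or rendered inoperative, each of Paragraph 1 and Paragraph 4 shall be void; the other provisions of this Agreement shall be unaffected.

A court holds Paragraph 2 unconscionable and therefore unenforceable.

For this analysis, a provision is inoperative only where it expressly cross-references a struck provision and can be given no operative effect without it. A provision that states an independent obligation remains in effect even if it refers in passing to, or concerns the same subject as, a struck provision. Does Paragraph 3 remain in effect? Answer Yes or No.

No

Paragraph 2 is struck. Paragraph 3 operates only by reference to Paragraph 2, so it falls with Paragraph 2. Paragraph 4 mentions Paragraph 3 but its own obligation stands independently of Paragraph 3, so Paragraph 4 is not affected. Paragraph 5 ties Paragraph 1 and Paragraph 4 together, but none of those is affected here; the remaining provisions continue in force under Paragraph 5. The provisions still in force are Paragraph 1, Paragraph 4, and Paragraph 5. Paragraph 3 is among the inoperative provisions, so the answer is no.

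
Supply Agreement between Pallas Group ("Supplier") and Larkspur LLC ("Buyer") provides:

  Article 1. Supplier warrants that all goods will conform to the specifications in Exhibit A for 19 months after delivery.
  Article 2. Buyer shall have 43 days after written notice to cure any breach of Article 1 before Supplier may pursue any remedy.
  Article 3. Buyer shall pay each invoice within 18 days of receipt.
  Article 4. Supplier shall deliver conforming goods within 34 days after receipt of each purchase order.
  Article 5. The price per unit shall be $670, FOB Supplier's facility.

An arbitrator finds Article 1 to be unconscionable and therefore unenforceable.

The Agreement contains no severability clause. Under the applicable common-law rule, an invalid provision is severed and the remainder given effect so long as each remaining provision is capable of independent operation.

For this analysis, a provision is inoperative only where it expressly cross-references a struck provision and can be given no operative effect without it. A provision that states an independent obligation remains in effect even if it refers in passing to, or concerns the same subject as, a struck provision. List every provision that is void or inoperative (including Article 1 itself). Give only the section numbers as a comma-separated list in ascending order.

1, 2

Article 1 is struck. The only function of Article 2 is the cure period for breach of Article 1, so it cannot stand once Article 1 is removed. Under the stated default rule, only provisions that cannot operate independently fall away; the rest are enforced. That leaves Article 3, Article 4, and Article 5 in effect.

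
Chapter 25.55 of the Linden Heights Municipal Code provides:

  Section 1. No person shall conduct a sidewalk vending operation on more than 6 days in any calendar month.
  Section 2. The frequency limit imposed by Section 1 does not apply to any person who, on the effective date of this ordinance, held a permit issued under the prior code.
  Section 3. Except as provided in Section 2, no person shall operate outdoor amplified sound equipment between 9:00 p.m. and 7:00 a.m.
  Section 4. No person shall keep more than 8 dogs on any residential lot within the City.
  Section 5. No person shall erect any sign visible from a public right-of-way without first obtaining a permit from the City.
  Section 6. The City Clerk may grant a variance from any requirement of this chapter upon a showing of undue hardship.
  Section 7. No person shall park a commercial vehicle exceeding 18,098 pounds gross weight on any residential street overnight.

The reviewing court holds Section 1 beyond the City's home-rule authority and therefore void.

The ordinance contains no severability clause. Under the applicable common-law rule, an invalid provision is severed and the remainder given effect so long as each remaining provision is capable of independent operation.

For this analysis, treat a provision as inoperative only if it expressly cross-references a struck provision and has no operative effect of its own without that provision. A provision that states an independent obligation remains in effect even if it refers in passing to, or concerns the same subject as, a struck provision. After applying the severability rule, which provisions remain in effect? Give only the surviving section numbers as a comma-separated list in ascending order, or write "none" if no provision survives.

Section 1 is struck. Section 2 operates only by reference to Section 1, so it falls with Section 1. Although Section 3 refers to Section 2, its operative terms do not depend on Section 2, so it remains in effect. With no severability clause, the stated default rule severs what cannot stand and enforces each remaining provision that can operate on its own. Section 3, Section 4, Section 5, Section 6, and Section 7 remain in effect.

3, 4, 5, 6, 7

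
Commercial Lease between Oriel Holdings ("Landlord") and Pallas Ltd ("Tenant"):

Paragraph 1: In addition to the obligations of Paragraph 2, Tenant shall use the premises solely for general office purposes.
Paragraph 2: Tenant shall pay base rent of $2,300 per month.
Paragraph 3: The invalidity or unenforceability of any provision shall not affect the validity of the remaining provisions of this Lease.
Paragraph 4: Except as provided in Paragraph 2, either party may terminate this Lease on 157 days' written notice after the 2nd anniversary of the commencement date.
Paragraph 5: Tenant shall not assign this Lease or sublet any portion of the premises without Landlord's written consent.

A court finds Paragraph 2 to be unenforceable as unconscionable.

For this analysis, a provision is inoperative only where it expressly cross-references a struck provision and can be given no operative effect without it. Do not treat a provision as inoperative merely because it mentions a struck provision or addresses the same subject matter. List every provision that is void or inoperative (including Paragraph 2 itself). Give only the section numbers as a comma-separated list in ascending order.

2

Paragraph 2 is struck. Although Paragraph 1 refers to Paragraph 2, its operative terms do not depend on Paragraph 2, so it remains in effect. Although Paragraph 4 refers to Paragraph 2, its operative terms do not depend on Paragraph 2, so it remains in effect. No other provision's operative terms depend on Paragraph 2. Under the severability clause in Paragraph 3, the remaining provisions continue in force. That leaves Paragraph 1, Paragraph 3, Paragraph 4, and Paragraph 5 in effect.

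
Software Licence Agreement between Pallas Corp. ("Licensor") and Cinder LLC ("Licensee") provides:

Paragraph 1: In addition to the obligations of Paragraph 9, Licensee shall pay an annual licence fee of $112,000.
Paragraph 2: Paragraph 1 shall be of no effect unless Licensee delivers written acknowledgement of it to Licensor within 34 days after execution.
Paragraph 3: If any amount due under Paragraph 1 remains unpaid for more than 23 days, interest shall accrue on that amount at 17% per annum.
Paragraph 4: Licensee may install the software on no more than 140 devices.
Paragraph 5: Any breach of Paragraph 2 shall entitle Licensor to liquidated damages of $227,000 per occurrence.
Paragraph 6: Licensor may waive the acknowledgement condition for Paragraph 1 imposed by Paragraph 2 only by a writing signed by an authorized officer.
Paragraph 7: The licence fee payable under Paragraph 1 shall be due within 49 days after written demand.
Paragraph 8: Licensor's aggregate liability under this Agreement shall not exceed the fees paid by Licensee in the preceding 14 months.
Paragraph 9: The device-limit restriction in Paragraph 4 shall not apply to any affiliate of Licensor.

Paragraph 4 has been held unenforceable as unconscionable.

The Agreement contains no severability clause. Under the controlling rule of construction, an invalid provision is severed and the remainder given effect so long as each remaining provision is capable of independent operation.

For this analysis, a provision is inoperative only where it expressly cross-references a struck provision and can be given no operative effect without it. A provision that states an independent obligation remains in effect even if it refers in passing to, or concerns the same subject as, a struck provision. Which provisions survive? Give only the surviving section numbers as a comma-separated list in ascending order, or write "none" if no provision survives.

Paragraph 4 is struck. Paragraph 9 has no operative effect of its own apart from Paragraph 4 and is therefore inoperative. Although Paragraph 1 refers to Paragraph 9, its operative terms do not depend on Paragraph 9, so it remains in effect. Under the stated default rule, only provisions that cannot operate independently fall away; the rest are enforced. That leaves Paragraph 1, Paragraph 2, Paragraph 3, Paragraph 5, Paragraph 6, Paragraph 7, and Paragraph 8 in effect.

1, 2, 3, 5, 6, 7, 8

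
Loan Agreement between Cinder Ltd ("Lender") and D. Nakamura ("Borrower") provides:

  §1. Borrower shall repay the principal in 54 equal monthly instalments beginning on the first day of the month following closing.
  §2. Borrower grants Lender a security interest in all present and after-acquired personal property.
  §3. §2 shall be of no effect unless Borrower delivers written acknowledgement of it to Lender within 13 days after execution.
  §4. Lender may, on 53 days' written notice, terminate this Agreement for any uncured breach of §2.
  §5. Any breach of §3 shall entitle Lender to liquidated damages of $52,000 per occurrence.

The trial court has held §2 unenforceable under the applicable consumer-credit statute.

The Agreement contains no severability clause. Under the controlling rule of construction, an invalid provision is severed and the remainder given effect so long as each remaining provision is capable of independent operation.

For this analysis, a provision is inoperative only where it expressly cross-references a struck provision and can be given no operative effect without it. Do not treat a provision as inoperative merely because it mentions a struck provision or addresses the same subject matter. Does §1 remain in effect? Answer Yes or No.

§2 is struck. §3 has no operative effect of its own apart from §2 and is therefore inoperative. §4 operates only by reference to §2, so it falls with §2. §5 does nothing except set the liquidated-damages amount by reference to §3; with §3 gone it has no independent effect and is inoperative. With no severability clause, the stated default rule severs what cannot stand and enforces each remaining provision that can operate on its own. Only §1 remains in effect. §1 is among the surviving provisions, so the answer is yes.

Yes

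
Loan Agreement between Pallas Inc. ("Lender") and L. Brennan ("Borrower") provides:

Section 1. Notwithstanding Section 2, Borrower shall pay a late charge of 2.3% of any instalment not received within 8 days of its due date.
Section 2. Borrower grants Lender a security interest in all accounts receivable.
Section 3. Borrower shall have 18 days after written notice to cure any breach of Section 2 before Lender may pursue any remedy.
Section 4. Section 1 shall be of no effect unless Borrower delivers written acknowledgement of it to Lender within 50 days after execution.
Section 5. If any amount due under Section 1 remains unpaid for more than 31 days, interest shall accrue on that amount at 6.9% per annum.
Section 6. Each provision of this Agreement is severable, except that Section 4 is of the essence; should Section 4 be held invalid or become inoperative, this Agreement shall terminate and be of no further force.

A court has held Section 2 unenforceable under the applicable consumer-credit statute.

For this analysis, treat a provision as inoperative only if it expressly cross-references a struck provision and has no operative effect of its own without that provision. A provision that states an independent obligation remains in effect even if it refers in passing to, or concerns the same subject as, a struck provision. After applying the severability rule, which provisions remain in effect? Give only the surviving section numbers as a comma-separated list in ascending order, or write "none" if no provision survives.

Section 2 is struck. The only function of Section 3 is the cure period for breach of Section 2, so it cannot stand once Section 2 is removed. Although Section 1 refers to Section 2, its operative terms do not depend on Section 2, so it remains in effect. Section 6 makes Section 4 an essential term, but Section 4 is unaffected, so the severability proviso in Section 6 preserves the remaining provisions. That leaves Section 1, Section 4, Section 5, and Section 6 in effect.

1, 4, 5, 6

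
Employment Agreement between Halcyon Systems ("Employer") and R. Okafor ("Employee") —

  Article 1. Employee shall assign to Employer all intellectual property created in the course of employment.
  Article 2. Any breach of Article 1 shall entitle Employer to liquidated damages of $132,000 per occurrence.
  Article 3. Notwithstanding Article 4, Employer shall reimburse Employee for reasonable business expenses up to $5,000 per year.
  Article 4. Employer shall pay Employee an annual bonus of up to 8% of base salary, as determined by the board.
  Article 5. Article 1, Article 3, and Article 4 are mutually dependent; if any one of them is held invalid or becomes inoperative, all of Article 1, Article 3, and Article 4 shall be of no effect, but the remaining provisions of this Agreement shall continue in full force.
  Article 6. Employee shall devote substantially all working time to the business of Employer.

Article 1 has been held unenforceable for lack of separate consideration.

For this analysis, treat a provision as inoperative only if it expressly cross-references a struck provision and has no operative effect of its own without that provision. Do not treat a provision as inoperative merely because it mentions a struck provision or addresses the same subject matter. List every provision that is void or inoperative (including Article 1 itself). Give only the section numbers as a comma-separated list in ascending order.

1, 2, 3, 4

Article 1 is struck. The whole of Article 2 is the liquidated-damages amount, defined by reference to Article 1, so Article 2 cannot stand once Article 1 is removed. Article 5 declares Article 1, Article 3, and Article 4 mutually dependent; since one of them has fallen, all of them are of no effect. That brings down Article 3 and Article 4 as well. The remainder continues in force under Article 5. Article 5 and Article 6 remain in effect.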